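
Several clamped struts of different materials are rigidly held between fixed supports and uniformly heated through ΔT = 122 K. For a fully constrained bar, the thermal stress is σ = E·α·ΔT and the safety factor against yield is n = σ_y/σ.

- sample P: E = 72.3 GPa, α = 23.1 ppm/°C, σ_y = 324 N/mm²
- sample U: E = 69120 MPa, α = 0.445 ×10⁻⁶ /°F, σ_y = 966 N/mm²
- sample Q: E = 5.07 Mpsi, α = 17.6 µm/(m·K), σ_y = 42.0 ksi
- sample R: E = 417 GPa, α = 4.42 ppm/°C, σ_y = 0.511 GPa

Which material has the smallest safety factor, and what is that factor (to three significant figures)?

sample P, n = 1.59

With everything in SI (GPa, ×10⁻⁶/K, MPa):
  sample P: E = 72.30, α = 23.1, σ_y = 324.0 → σ = 204 MPa, n = 1.59
  sample U: E = 69.12, α = 0.801, σ_y = 966.0 → σ = 6.75 MPa, n = 143
  sample Q: E = 34.96, α = 17.6, σ_y = 289.6 → σ = 75.1 MPa, n = 3.86
  sample R: E = 417.0, α = 4.42, σ_y = 511.0 → σ = 225 MPa, n = 2.27
The minimum is sample P at n = 1.59.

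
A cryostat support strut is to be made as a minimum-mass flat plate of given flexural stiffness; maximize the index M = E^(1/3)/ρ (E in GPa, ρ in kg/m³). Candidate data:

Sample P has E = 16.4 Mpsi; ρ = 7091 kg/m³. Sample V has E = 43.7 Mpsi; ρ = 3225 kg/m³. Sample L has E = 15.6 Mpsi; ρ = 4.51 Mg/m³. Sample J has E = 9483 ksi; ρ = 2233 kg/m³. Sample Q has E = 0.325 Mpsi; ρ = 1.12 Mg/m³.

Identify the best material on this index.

sample V

Normalizing units and computing the index:
  sample P: E = 113.1 GPa, ρ = 7091 kg/m³
  sample V: E = 301.3 GPa, ρ = 3225 kg/m³
  sample L: E = 107.6 GPa, ρ = 4510 kg/m³
  sample J: E = 65.38 GPa, ρ = 2233 kg/m³
  sample Q: E = 2.241 GPa, ρ = 1120 kg/m³
  sample V: M = 2.08×10⁻³
  sample J: M = 1.80×10⁻³
  sample Q: M = 1.17×10⁻³
  sample L: M = 1.05×10⁻³
  sample P: M = 0.682×10⁻³
Highest index: sample V.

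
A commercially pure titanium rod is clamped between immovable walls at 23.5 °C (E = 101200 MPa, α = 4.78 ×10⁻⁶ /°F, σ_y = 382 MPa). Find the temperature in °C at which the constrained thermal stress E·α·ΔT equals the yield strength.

E = 101200 MPa = 101.2 GPa.
α = 4.78×10⁻⁶/°F × 9/5 = 8.60×10⁻⁶/K.
E·α·ΔT = 382.0 MPa ⇒ ΔT = 382.0 / (101.2×10³ × 8.60×10⁻⁶) = 438.7 K.
T = 23.5 + 438.7 = 462.2 °C.

462 °C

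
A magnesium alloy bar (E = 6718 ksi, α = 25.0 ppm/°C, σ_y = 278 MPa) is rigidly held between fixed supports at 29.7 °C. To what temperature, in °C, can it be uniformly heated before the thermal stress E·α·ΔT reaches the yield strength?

E = 6718 ksi = 46.32 GPa.
E·α·ΔT = 278.0 MPa ⇒ ΔT = 278.0 / (46.32×10³ × 25.0×10⁻⁶) = 240.1 K.
T = 29.7 + 240.1 = 269.8 °C.

270 °C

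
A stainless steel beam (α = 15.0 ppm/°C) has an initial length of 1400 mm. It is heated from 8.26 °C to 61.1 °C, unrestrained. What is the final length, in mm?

1401.1 mm

ΔT = 61.1 − 8.26 = 52.84 K.
ΔL = α·L₀·ΔT = 15.0×10⁻⁶ × 1400 mm × 52.84 K = 1.11 mm.
L = L₀ + ΔL = 1400 + 1.11 = 1401.1 mm.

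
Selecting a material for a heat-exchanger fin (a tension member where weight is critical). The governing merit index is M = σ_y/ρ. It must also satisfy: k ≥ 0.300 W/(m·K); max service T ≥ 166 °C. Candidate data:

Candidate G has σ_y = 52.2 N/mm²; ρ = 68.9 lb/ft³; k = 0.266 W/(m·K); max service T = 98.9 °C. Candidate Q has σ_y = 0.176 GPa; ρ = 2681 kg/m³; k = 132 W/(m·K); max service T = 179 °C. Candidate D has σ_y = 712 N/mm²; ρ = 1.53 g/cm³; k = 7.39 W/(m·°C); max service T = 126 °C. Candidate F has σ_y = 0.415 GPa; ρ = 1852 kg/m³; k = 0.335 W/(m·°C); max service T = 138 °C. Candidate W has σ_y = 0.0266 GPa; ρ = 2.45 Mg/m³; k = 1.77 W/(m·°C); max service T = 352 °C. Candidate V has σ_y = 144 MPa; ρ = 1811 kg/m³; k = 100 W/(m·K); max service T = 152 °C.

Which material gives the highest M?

candidate Q

Screen on constraints: k ≥ 0.300 W/(m·K); max service T ≥ 166 °C. Survivors: candidate Q, candidate W.
Convert each candidate to consistent units, then evaluate M:
  candidate Q: σ_y = 176.0 MPa, ρ = 2681 kg/m³
  candidate W: σ_y = 26.60 MPa, ρ = 2450 kg/m³
  candidate Q: M = 65.6 kN·m/kg
  candidate W: M = 10.9 kN·m/kg
Candidate Q ranks first.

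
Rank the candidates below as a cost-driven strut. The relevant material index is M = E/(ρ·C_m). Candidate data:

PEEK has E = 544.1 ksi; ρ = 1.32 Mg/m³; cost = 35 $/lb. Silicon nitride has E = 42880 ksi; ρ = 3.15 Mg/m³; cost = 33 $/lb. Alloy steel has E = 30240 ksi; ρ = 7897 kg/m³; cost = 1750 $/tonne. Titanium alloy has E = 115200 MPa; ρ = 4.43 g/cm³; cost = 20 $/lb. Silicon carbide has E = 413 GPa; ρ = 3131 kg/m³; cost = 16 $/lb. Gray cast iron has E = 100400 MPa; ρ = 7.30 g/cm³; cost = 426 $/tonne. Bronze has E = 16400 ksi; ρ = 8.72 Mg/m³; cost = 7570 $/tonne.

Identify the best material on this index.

gray cast iron

Putting every candidate on a common basis:
  PEEK: E = 3.751 GPa, ρ = 1320 kg/m³, cost = 77.16 $/kg
  silicon nitride: E = 295.6 GPa, ρ = 3150 kg/m³, cost = 72.75 $/kg
  alloy steel: E = 208.5 GPa, ρ = 7897 kg/m³, cost = 1.750 $/kg
  titanium alloy: E = 115.2 GPa, ρ = 4430 kg/m³, cost = 44.09 $/kg
  silicon carbide: E = 413.0 GPa, ρ = 3131 kg/m³, cost = 35.27 $/kg
  gray cast iron: E = 100.4 GPa, ρ = 7300 kg/m³, cost = 0.4260 $/kg
  bronze: E = 113.1 GPa, ρ = 8720 kg/m³, cost = 7.570 $/kg
  gray cast iron: M = 32.3 MN·m per $
  alloy steel: M = 15.1 MN·m per $
  silicon carbide: M = 3.74 MN·m per $
  bronze: M = 1.71 MN·m per $
  silicon nitride: M = 1.29 MN·m per $
  titanium alloy: M = 0.590 MN·m per $
  PEEK: M = 0.0368 MN·m per $
Gray cast iron ranks first.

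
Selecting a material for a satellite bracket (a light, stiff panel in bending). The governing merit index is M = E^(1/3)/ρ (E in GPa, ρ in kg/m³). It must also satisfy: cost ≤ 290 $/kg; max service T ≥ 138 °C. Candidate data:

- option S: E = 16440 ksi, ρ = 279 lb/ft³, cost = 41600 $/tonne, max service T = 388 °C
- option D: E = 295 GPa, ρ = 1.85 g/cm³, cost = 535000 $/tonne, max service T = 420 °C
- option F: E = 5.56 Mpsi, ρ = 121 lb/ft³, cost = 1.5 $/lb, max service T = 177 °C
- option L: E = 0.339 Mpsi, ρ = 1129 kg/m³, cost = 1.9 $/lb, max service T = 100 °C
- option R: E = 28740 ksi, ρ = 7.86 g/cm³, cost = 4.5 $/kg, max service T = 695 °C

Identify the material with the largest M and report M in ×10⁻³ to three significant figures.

Screen on constraints: cost ≤ 290 $/kg; max service T ≥ 138 °C. Survivors: option S, option F, option R.
In SI units:
  option S: E = 113.3 GPa, ρ = 4469 kg/m³
  option F: E = 38.33 GPa, ρ = 1938 kg/m³
  option R: E = 198.2 GPa, ρ = 7860 kg/m³
  option F: M = 1.74×10⁻³
  option S: M = 1.08×10⁻³
  option R: M = 0.742×10⁻³
Option F has the largest M.

option F, M = 1.74×10⁻³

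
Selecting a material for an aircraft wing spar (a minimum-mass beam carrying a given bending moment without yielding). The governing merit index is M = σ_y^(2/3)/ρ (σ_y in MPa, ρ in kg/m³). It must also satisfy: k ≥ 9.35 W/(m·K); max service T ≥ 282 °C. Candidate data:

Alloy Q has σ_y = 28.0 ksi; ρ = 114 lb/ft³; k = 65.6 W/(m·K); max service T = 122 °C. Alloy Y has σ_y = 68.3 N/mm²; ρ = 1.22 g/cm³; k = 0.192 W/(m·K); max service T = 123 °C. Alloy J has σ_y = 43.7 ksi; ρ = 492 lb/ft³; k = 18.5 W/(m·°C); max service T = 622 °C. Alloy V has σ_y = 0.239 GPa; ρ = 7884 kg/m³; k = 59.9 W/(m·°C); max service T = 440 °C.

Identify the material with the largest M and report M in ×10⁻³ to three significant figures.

alloy J, M = 5.70×10⁻³

Screen on constraints: k ≥ 9.35 W/(m·K); max service T ≥ 282 °C. Survivors: alloy J, alloy V.
Normalizing units and computing the index:
  alloy J: σ_y = 301.3 MPa, ρ = 7881 kg/m³
  alloy V: σ_y = 239.0 MPa, ρ = 7884 kg/m³
  alloy J: M = 5.70×10⁻³
  alloy V: M = 4.88×10⁻³
Alloy J has the largest M.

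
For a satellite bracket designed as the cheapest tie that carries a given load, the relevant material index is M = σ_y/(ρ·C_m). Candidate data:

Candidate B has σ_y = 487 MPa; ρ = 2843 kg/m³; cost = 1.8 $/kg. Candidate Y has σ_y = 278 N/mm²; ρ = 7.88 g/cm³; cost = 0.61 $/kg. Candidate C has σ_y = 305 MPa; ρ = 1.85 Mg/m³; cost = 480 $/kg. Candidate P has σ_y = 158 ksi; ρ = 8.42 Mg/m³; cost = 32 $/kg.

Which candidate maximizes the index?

Putting every candidate on a common basis:
  candidate B: σ_y = 487.0 MPa, ρ = 2843 kg/m³, cost = 1.800 $/kg
  candidate Y: σ_y = 278.0 MPa, ρ = 7880 kg/m³, cost = 0.6100 $/kg
  candidate C: σ_y = 305.0 MPa, ρ = 1850 kg/m³, cost = 480.0 $/kg
  candidate P: σ_y = 1089 MPa, ρ = 8420 kg/m³, cost = 32.00 $/kg
  candidate B: M = 95.2 kN·m per $
  candidate Y: M = 57.8 kN·m per $
  candidate P: M = 4.04 kN·m per $
  candidate C: M = 0.343 kN·m per $
Candidate B has the largest M.

candidate B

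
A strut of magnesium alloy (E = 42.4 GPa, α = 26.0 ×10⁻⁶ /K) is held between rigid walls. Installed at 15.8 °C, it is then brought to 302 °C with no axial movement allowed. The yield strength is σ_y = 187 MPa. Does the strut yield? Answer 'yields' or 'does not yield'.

yields

ΔT = 286.2 K. Constrained thermal stress σ = E·α·ΔT = 42.40×10³ MPa × 26.0×10⁻⁶ × 286.2 = 316 MPa (compressive).
Compare to σ_y = 187 MPa: σ ≥ σ_y, so it yields.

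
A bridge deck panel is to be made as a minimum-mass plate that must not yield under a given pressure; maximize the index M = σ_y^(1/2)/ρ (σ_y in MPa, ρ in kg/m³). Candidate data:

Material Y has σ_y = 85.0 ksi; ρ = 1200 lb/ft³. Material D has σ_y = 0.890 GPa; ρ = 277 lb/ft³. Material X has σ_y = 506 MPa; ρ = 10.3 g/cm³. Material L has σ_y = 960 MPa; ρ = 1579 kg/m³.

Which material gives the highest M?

material L

Convert each candidate to consistent units, then evaluate M:
  material Y: σ_y = 586.1 MPa, ρ = 19220 kg/m³
  material D: σ_y = 890.0 MPa, ρ = 4437 kg/m³
  material X: σ_y = 506.0 MPa, ρ = 10300 kg/m³
  material L: σ_y = 960.0 MPa, ρ = 1579 kg/m³
  material L: M = 19.6×10⁻³
  material D: M = 6.72×10⁻³
  material X: M = 2.18×10⁻³
  material Y: M = 1.26×10⁻³
Material L has the largest M.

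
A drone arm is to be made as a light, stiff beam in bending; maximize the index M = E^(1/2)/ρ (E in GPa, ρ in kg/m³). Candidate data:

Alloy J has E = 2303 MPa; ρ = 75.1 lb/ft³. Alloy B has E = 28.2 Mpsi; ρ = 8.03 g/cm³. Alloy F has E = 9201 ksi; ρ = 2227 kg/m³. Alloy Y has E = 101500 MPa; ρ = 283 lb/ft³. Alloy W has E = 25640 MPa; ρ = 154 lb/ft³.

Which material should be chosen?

alloy F

After converting to SI:
  alloy J: E = 2.303 GPa, ρ = 1203 kg/m³
  alloy B: E = 194.4 GPa, ρ = 8030 kg/m³
  alloy F: E = 63.44 GPa, ρ = 2227 kg/m³
  alloy Y: E = 101.5 GPa, ρ = 4533 kg/m³
  alloy W: E = 25.64 GPa, ρ = 2467 kg/m³
  alloy F: M = 3.58×10⁻³
  alloy Y: M = 2.22×10⁻³
  alloy W: M = 2.05×10⁻³
  alloy B: M = 1.74×10⁻³
  alloy J: M = 1.26×10⁻³
The maximum is for alloy F.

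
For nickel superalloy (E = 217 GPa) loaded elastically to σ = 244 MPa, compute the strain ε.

ε = σ/E = 244 / 217000 = 1.12×10⁻³.

1.12×10⁻³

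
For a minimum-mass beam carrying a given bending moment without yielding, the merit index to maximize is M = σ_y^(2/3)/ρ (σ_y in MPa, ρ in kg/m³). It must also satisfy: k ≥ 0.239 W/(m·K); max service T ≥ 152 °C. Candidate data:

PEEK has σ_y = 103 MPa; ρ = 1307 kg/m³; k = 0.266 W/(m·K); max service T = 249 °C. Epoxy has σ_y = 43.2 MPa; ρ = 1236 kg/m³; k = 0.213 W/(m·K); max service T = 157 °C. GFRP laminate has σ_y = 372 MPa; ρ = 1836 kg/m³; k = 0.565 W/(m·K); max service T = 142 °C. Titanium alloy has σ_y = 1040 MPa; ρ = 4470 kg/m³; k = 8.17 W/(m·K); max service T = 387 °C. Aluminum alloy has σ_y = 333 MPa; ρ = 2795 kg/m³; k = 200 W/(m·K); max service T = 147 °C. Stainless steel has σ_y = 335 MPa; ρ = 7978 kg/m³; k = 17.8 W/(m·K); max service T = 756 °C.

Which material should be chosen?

Screen on constraints: k ≥ 0.239 W/(m·K); max service T ≥ 152 °C. Survivors: PEEK, titanium alloy, stainless steel.
Computing M directly (units already consistent):
  titanium alloy: M = 23.0×10⁻³
  PEEK: M = 16.8×10⁻³
  stainless steel: M = 6.05×10⁻³
The maximum is for titanium alloy.

titanium alloy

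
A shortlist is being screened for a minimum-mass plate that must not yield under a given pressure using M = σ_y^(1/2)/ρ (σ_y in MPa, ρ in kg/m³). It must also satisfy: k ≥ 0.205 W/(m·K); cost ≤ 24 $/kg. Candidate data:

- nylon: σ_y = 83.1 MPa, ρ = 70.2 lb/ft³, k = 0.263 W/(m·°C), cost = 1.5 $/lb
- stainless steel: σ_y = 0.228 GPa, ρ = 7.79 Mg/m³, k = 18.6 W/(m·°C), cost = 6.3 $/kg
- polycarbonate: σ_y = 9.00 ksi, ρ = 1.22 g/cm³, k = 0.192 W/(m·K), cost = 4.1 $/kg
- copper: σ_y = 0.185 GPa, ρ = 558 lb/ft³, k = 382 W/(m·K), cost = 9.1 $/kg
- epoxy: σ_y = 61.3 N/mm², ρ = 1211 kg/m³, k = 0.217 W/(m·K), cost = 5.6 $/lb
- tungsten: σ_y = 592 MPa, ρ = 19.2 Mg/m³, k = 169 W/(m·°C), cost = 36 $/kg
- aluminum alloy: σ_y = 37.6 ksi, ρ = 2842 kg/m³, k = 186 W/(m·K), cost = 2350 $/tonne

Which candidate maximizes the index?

Screen on constraints: k ≥ 0.205 W/(m·K); cost ≤ 24 $/kg. Survivors: nylon, stainless steel, copper, epoxy, aluminum alloy.
Convert each candidate to consistent units, then evaluate M:
  nylon: σ_y = 83.10 MPa, ρ = 1124 kg/m³
  stainless steel: σ_y = 228.0 MPa, ρ = 7790 kg/m³
  copper: σ_y = 185.0 MPa, ρ = 8938 kg/m³
  epoxy: σ_y = 61.30 MPa, ρ = 1211 kg/m³
  aluminum alloy: σ_y = 259.2 MPa, ρ = 2842 kg/m³
  nylon: M = 8.11×10⁻³
  epoxy: M = 6.47×10⁻³
  aluminum alloy: M = 5.67×10⁻³
  stainless steel: M = 1.94×10⁻³
  copper: M = 1.52×10⁻³
The maximum is for nylon.

nylon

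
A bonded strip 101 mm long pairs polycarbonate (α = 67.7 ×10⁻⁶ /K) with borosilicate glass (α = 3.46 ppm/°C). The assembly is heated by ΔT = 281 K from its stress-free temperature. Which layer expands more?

polycarbonate

α(polycarbonate) = 67.7×10⁻⁶/K vs α(borosilicate glass) = 3.46×10⁻⁶/K.
Higher α expands more for the same ΔT: polycarbonate.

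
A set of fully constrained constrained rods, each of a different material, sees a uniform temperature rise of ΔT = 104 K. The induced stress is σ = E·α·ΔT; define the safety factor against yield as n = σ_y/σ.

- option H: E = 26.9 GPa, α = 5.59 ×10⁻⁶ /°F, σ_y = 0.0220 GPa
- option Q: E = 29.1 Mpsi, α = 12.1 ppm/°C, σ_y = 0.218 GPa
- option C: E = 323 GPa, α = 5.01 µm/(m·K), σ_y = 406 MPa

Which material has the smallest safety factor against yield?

option H

Converting E to GPa, α to ×10⁻⁶/K, σ_y to MPa, then σ and n for each:
  option H: E = 26.90, α = 10.1, σ_y = 22.00 → σ = 28.1 MPa, n = 0.782
  option Q: E = 200.6, α = 12.1, σ_y = 218.0 → σ = 252 MPa, n = 0.863
  option C: E = 323.0, α = 5.01, σ_y = 406.0 → σ = 168 MPa, n = 2.41
Smallest n: option H with n = 0.782.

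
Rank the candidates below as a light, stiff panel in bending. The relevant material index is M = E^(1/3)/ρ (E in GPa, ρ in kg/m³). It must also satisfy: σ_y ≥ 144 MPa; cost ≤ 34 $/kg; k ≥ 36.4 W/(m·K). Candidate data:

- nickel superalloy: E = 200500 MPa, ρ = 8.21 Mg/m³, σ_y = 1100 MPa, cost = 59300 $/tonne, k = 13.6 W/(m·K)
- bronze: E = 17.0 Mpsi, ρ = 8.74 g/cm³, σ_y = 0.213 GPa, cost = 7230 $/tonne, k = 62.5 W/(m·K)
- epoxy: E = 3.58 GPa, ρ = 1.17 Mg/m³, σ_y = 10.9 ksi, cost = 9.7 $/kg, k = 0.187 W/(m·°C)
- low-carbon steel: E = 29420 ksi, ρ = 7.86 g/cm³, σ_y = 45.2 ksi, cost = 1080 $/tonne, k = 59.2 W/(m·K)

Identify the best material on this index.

low-carbon steel

Screen on constraints: σ_y ≥ 144 MPa; cost ≤ 34 $/kg; k ≥ 36.4 W/(m·K). Survivors: bronze, low-carbon steel.
Putting every candidate on a common basis:
  bronze: E = 117.2 GPa, ρ = 8740 kg/m³
  low-carbon steel: E = 202.8 GPa, ρ = 7860 kg/m³
  low-carbon steel: M = 0.748×10⁻³
  bronze: M = 0.560×10⁻³
The maximum is for low-carbon steel.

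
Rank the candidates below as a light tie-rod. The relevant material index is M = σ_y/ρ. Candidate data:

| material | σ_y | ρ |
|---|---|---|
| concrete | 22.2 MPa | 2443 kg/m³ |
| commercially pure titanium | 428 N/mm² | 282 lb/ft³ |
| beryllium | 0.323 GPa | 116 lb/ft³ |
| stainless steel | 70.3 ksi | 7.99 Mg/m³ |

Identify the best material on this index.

beryllium

Putting every candidate on a common basis:
  concrete: σ_y = 22.20 MPa, ρ = 2443 kg/m³
  commercially pure titanium: σ_y = 428.0 MPa, ρ = 4517 kg/m³
  beryllium: σ_y = 323.0 MPa, ρ = 1858 kg/m³
  stainless steel: σ_y = 484.7 MPa, ρ = 7990 kg/m³
  beryllium: M = 174 kN·m/kg
  commercially pure titanium: M = 94.7 kN·m/kg
  stainless steel: M = 60.7 kN·m/kg
  concrete: M = 9.09 kN·m/kg
Highest index: beryllium.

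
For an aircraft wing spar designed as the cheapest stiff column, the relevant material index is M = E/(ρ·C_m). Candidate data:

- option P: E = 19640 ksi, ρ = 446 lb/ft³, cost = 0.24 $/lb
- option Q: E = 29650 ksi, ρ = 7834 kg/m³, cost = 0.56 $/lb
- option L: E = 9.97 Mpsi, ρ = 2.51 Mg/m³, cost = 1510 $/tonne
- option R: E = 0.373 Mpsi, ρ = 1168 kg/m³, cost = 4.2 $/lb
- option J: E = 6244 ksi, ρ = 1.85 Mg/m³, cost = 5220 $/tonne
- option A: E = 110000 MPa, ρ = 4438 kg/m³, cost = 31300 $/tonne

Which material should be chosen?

option P

Normalizing units and computing the index:
  option P: E = 135.4 GPa, ρ = 7144 kg/m³, cost = 0.5291 $/kg
  option Q: E = 204.4 GPa, ρ = 7834 kg/m³, cost = 1.235 $/kg
  option L: E = 68.74 GPa, ρ = 2510 kg/m³, cost = 1.510 $/kg
  option R: E = 2.572 GPa, ρ = 1168 kg/m³, cost = 9.259 $/kg
  option J: E = 43.05 GPa, ρ = 1850 kg/m³, cost = 5.220 $/kg
  option A: E = 110.0 GPa, ρ = 4438 kg/m³, cost = 31.30 $/kg
  option P: M = 35.8 MN·m per $
  option Q: M = 21.1 MN·m per $
  option L: M = 18.1 MN·m per $
  option J: M = 4.46 MN·m per $
  option A: M = 0.792 MN·m per $
  option R: M = 0.238 MN·m per $
Option P ranks first.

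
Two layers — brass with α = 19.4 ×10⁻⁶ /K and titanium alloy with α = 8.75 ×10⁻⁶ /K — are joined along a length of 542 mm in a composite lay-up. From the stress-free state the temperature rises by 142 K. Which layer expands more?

brass

α(brass) = 19.4×10⁻⁶/K vs α(titanium alloy) = 8.75×10⁻⁶/K.
Higher α expands more for the same ΔT: brass.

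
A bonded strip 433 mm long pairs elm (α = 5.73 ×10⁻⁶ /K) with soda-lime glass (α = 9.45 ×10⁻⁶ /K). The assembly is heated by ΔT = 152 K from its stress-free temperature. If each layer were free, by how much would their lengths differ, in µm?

Δα = |5.73 − 9.45|×10⁻⁶/K = 3.72×10⁻⁶/K.
ΔL_mismatch = Δα·L·ΔT = 3.72×10⁻⁶ × 433.0 mm × 152.0 K = 245 µm.

245 µm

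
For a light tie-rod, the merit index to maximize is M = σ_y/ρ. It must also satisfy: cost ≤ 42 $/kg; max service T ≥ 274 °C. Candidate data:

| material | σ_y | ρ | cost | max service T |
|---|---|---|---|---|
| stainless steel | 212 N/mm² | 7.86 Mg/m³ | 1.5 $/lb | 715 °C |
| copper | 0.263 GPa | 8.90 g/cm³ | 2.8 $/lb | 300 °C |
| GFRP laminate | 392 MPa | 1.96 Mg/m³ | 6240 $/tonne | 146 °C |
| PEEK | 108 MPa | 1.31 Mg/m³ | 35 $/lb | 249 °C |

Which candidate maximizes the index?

Screen on constraints: cost ≤ 42 $/kg; max service T ≥ 274 °C. Survivors: stainless steel, copper.
Normalizing units and computing the index:
  stainless steel: σ_y = 212.0 MPa, ρ = 7860 kg/m³
  copper: σ_y = 263.0 MPa, ρ = 8900 kg/m³
  copper: M = 29.6 kN·m/kg
  stainless steel: M = 27.0 kN·m/kg
Copper has the largest M.

copper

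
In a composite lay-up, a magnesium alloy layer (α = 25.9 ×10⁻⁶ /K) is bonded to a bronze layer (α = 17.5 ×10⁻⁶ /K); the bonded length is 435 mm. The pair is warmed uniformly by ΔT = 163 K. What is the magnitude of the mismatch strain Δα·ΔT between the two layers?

1.37×10⁻³

Δα = |25.9 − 17.5|×10⁻⁶/K = 8.40×10⁻⁶/K.
Mismatch strain = Δα·ΔT = 8.40×10⁻⁶ × 163.0 = 1.37×10⁻³.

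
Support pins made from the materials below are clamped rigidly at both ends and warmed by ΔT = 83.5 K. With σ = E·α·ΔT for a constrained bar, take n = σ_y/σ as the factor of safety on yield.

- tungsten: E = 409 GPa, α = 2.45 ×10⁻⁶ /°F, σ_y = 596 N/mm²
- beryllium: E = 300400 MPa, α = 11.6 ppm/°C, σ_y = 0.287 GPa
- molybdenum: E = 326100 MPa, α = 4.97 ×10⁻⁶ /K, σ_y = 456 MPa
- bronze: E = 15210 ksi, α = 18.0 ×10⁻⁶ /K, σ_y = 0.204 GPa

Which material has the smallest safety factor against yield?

beryllium

In consistent units (E in GPa, α in ×10⁻⁶/K, σ_y in MPa):
  tungsten: E = 409.0, α = 4.41, σ_y = 596.0 → σ = 151 MPa, n = 3.96
  beryllium: E = 300.4, α = 11.6, σ_y = 287.0 → σ = 291 MPa, n = 0.986
  molybdenum: E = 326.1, α = 4.97, σ_y = 456.0 → σ = 135 MPa, n = 3.37
  bronze: E = 104.9, α = 18.0, σ_y = 204.0 → σ = 158 MPa, n = 1.29
The minimum is beryllium at n = 0.986.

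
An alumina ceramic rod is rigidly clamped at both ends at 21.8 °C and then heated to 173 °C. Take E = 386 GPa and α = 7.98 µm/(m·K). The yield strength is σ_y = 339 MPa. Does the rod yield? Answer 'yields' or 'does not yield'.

yields

ΔT = 151.2 K. Constrained thermal stress σ = E·α·ΔT = 386.0×10³ MPa × 7.98×10⁻⁶ × 151.2 = 466 MPa (compressive).
Compare to σ_y = 339 MPa: σ ≥ σ_y, so it yields.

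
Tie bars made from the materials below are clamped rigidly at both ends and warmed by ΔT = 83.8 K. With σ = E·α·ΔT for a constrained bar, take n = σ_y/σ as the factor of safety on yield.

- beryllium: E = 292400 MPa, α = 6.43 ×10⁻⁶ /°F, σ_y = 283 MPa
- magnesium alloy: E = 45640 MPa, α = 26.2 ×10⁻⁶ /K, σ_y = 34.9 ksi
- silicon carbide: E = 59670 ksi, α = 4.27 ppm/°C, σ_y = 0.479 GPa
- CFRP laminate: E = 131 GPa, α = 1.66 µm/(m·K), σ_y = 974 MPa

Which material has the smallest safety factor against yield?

beryllium

With everything in SI (GPa, ×10⁻⁶/K, MPa):
  beryllium: E = 292.4, α = 11.6, σ_y = 283.0 → σ = 284 MPa, n = 0.998
  magnesium alloy: E = 45.64, α = 26.2, σ_y = 240.6 → σ = 100 MPa, n = 2.40
  silicon carbide: E = 411.4, α = 4.27, σ_y = 479.0 → σ = 147 MPa, n = 3.25
  CFRP laminate: E = 131.0, α = 1.66, σ_y = 974.0 → σ = 18.2 MPa, n = 53.4
Smallest n: beryllium with n = 0.998.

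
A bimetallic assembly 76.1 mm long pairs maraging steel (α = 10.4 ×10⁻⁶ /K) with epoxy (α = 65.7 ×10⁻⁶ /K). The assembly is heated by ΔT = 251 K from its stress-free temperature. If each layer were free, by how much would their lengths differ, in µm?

1060 µm

Δα = |10.4 − 65.7|×10⁻⁶/K = 55.3×10⁻⁶/K.
ΔL_mismatch = Δα·L·ΔT = 55.3×10⁻⁶ × 76.1 mm × 251.0 K = 1060 µm.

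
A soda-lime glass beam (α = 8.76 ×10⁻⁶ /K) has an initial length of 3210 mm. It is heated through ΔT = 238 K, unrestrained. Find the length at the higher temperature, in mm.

3216.7 mm

ΔL = α·L₀·ΔT = 8.76×10⁻⁶ × 3210 mm × 238.0 K = 6.69 mm.
L = L₀ + ΔL = 3210 + 6.69 = 3216.7 mm.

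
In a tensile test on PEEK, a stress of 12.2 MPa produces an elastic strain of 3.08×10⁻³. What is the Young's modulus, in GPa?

3.96 GPa

E = σ/ε = 12.2 MPa / 3.08×10⁻³ = 3961 MPa = 3.96 GPa.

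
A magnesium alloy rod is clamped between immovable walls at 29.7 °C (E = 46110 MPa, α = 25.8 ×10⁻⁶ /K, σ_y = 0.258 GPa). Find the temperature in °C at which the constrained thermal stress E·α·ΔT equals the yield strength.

247 °C

E = 46110 MPa = 46.11 GPa.
σ_y = 0.258 GPa = 258.0 MPa.
E·α·ΔT = 258.0 MPa ⇒ ΔT = 258.0 / (46.11×10³ × 25.8×10⁻⁶) = 216.9 K.
T = 29.7 + 216.9 = 246.6 °C.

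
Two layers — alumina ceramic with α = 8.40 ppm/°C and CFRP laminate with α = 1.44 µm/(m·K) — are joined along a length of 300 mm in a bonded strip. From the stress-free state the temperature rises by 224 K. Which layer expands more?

alumina ceramic

α(alumina ceramic) = 8.40×10⁻⁶/K vs α(CFRP laminate) = 1.44×10⁻⁶/K.
Higher α expands more for the same ΔT: alumina ceramic.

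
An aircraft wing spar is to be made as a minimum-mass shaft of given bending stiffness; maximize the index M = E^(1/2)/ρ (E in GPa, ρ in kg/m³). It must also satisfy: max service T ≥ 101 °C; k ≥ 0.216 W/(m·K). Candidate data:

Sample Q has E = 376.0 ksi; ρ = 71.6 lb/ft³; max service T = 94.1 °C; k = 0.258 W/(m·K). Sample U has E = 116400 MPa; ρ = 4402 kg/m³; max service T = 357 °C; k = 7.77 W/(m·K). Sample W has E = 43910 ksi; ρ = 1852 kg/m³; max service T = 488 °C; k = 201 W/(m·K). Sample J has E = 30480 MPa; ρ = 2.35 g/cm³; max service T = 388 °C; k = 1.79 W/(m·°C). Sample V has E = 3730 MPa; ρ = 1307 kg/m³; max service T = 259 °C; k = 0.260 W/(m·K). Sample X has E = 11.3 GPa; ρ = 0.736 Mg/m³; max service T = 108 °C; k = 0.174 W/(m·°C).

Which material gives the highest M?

sample W

Screen on constraints: max service T ≥ 101 °C; k ≥ 0.216 W/(m·K). Survivors: sample U, sample W, sample J, sample V.
Normalizing units and computing the index:
  sample U: E = 116.4 GPa, ρ = 4402 kg/m³
  sample W: E = 302.7 GPa, ρ = 1852 kg/m³
  sample J: E = 30.48 GPa, ρ = 2350 kg/m³
  sample V: E = 3.730 GPa, ρ = 1307 kg/m³
  sample W: M = 9.40×10⁻³
  sample U: M = 2.45×10⁻³
  sample J: M = 2.35×10⁻³
  sample V: M = 1.48×10⁻³
Highest index: sample W.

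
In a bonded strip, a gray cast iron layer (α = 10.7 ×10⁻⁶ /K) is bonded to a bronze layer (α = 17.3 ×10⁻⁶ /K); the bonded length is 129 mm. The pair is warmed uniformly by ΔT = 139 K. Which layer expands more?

bronze

α(gray cast iron) = 10.7×10⁻⁶/K vs α(bronze) = 17.3×10⁻⁶/K.
Higher α expands more for the same ΔT: bronze.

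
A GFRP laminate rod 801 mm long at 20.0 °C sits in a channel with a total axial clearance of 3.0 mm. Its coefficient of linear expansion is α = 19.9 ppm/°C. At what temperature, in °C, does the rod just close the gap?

α·L₀·ΔT = 3.0 mm ⇒ ΔT = 3.0 / (19.9×10⁻⁶ × 801.0) = 188.2 K.
T = 20.0 + 188.2 = 208.2 °C.

208 °C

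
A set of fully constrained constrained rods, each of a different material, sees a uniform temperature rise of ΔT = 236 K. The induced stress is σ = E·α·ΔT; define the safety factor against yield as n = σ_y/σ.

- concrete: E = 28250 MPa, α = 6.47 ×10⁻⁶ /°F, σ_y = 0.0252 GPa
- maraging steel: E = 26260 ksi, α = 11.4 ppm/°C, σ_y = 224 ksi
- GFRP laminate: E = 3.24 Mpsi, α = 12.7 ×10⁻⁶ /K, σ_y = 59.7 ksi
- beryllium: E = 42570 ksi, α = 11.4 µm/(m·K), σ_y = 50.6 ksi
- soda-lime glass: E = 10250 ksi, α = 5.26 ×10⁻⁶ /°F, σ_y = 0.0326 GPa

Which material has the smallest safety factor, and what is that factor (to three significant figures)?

soda-lime glass, n = 0.206

With everything in SI (GPa, ×10⁻⁶/K, MPa):
  concrete: E = 28.25, α = 11.6, σ_y = 25.20 → σ = 77.6 MPa, n = 0.325
  maraging steel: E = 181.1, α = 11.4, σ_y = 1544 → σ = 487 MPa, n = 3.17
  GFRP laminate: E = 22.34, α = 12.7, σ_y = 411.6 → σ = 67.0 MPa, n = 6.15
  beryllium: E = 293.5, α = 11.4, σ_y = 348.9 → σ = 790 MPa, n = 0.442
  soda-lime glass: E = 70.67, α = 9.47, σ_y = 32.60 → σ = 158 MPa, n = 0.206
The minimum is soda-lime glass at n = 0.206.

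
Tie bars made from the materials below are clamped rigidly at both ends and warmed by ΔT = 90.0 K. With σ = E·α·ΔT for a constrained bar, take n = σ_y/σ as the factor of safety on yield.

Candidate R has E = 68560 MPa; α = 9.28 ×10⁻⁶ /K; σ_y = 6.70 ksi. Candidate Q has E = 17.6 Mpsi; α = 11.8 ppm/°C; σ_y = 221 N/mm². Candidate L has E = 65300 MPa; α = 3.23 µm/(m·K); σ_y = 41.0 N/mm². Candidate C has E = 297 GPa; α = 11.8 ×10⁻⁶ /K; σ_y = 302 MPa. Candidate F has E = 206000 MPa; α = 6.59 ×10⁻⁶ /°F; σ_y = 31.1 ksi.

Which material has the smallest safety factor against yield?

Per material, after unit conversion:
  candidate R: E = 68.56, α = 9.28, σ_y = 46.19 → σ = 57.3 MPa, n = 0.807
  candidate Q: E = 121.3, α = 11.8, σ_y = 221.0 → σ = 129 MPa, n = 1.71
  candidate L: E = 65.30, α = 3.23, σ_y = 41.00 → σ = 19.0 MPa, n = 2.16
  candidate C: E = 297.0, α = 11.8, σ_y = 302.0 → σ = 315 MPa, n = 0.957
  candidate F: E = 206.0, α = 11.9, σ_y = 214.4 → σ = 220 MPa, n = 0.975
Smallest n: candidate R with n = 0.807.

candidate R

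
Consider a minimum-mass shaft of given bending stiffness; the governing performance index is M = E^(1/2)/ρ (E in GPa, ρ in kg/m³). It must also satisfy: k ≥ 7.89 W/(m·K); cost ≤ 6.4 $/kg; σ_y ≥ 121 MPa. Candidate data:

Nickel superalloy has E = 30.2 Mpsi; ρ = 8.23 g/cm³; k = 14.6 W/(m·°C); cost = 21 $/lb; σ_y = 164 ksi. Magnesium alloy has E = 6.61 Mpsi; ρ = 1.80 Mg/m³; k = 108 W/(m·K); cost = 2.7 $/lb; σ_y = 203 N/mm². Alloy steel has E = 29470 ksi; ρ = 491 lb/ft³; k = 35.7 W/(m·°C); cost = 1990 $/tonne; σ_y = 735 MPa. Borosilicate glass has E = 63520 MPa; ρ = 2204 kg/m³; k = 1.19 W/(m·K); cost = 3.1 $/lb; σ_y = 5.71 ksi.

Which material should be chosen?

magnesium alloy

Screen on constraints: k ≥ 7.89 W/(m·K); cost ≤ 6.4 $/kg; σ_y ≥ 121 MPa. Survivors: magnesium alloy, alloy steel.
Convert each candidate to consistent units, then evaluate M:
  magnesium alloy: E = 45.57 GPa, ρ = 1800 kg/m³
  alloy steel: E = 203.2 GPa, ρ = 7865 kg/m³
  magnesium alloy: M = 3.75×10⁻³
  alloy steel: M = 1.81×10⁻³
Magnesium alloy has the largest M.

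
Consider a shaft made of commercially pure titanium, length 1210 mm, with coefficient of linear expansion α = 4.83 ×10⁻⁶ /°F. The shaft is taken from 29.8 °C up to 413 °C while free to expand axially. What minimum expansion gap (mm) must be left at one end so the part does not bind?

Convert α: 4.83×10⁻⁶/°F × (9/5) = 8.69×10⁻⁶/K.
ΔT = 413 − 29.8 = 383.2 K.
ΔL = α·L₀·ΔT = 8.69×10⁻⁶ × 1210 mm × 383.2 K = 4.03 mm.

4.03 mm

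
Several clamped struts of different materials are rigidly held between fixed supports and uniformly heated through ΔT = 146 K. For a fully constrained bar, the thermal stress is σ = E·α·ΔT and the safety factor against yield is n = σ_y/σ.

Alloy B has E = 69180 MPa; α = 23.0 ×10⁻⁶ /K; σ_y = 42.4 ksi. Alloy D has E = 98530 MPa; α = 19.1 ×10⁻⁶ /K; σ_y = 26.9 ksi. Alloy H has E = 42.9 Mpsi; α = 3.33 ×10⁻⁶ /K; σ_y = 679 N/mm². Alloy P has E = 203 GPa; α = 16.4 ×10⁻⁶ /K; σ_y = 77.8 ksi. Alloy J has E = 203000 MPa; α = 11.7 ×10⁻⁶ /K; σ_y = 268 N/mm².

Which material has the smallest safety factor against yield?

alloy D

In consistent units (E in GPa, α in ×10⁻⁶/K, σ_y in MPa):
  alloy B: E = 69.18, α = 23.0, σ_y = 292.3 → σ = 232 MPa, n = 1.26
  alloy D: E = 98.53, α = 19.1, σ_y = 185.5 → σ = 275 MPa, n = 0.675
  alloy H: E = 295.8, α = 3.33, σ_y = 679.0 → σ = 144 MPa, n = 4.72
  alloy P: E = 203.0, α = 16.4, σ_y = 536.4 → σ = 486 MPa, n = 1.10
  alloy J: E = 203.0, α = 11.7, σ_y = 268.0 → σ = 347 MPa, n = 0.773
The minimum is alloy D at n = 0.675.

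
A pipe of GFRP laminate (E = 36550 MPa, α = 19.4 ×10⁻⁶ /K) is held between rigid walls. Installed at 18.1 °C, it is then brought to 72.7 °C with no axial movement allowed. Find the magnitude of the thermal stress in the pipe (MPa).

38.7 MPa

E = 36550 MPa = 36.55 GPa.
ΔT = 54.60 K. Constrained thermal stress σ = E·α·ΔT = 36.55×10³ MPa × 19.4×10⁻⁶ × 54.60 = 38.7 MPa (compressive).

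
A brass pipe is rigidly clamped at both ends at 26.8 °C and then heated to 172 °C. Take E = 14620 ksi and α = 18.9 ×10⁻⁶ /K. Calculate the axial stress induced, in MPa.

277 MPa

E = 14620 ksi = 100.8 GPa.
ΔT = 145.2 K. Constrained thermal stress σ = E·α·ΔT = 100.8×10³ MPa × 18.9×10⁻⁶ × 145.2 = 277 MPa (compressive).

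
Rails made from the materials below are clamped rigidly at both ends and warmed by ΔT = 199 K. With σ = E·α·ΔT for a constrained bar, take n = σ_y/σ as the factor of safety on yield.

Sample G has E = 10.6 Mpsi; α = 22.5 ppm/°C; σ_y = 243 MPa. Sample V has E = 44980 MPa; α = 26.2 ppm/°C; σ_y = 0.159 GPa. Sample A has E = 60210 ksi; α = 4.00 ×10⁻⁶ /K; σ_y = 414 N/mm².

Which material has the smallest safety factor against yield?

Converting E to GPa, α to ×10⁻⁶/K, σ_y to MPa, then σ and n for each:
  sample G: E = 73.08, α = 22.5, σ_y = 243.0 → σ = 327 MPa, n = 0.743
  sample V: E = 44.98, α = 26.2, σ_y = 159.0 → σ = 235 MPa, n = 0.678
  sample A: E = 415.1, α = 4.00, σ_y = 414.0 → σ = 330 MPa, n = 1.25
Smallest n: sample V with n = 0.678.

sample V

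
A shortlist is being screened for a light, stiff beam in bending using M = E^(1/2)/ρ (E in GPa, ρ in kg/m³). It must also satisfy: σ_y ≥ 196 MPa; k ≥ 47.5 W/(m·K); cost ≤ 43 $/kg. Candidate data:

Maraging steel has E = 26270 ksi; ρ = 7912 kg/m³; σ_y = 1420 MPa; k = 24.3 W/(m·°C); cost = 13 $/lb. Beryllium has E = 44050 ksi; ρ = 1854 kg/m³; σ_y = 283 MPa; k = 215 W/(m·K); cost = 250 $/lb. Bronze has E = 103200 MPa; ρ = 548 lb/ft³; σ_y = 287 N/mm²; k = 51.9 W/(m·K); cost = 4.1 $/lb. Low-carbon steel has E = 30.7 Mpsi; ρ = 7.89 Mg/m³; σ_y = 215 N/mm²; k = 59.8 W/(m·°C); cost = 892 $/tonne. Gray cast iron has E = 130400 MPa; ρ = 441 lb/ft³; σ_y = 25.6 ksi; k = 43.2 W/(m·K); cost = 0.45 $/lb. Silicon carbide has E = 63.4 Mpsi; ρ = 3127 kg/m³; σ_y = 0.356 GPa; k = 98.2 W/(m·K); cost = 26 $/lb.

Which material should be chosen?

low-carbon steel

Screen on constraints: σ_y ≥ 196 MPa; k ≥ 47.5 W/(m·K); cost ≤ 43 $/kg. Survivors: bronze, low-carbon steel.
Normalizing units and computing the index:
  bronze: E = 103.2 GPa, ρ = 8778 kg/m³
  low-carbon steel: E = 211.7 GPa, ρ = 7890 kg/m³
  low-carbon steel: M = 1.84×10⁻³
  bronze: M = 1.16×10⁻³
Low-carbon steel ranks first.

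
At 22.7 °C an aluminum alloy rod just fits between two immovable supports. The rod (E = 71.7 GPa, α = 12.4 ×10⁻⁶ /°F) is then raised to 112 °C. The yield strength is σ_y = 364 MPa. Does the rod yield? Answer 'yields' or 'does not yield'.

does not yield

α = 12.4×10⁻⁶/°F × 9/5 = 22.3×10⁻⁶/K.
ΔT = 89.30 K. Constrained thermal stress σ = E·α·ΔT = 71.70×10³ MPa × 22.3×10⁻⁶ × 89.30 = 143 MPa (compressive).
Compare to σ_y = 364 MPa: σ < σ_y, so it does not yield.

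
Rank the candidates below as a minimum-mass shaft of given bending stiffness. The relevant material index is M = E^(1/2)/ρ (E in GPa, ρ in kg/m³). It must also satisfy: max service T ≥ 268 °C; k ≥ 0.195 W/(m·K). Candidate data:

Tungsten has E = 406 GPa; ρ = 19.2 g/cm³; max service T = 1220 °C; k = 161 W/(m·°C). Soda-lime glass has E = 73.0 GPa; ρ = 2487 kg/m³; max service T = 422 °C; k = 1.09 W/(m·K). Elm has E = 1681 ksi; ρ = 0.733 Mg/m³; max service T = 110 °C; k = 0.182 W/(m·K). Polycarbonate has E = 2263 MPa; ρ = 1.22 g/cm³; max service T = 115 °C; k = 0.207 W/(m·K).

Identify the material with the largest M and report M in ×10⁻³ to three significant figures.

Screen on constraints: max service T ≥ 268 °C; k ≥ 0.195 W/(m·K). Survivors: tungsten, soda-lime glass.
Putting every candidate on a common basis:
  tungsten: E = 406.0 GPa, ρ = 19200 kg/m³
  soda-lime glass: E = 73.00 GPa, ρ = 2487 kg/m³
  soda-lime glass: M = 3.44×10⁻³
  tungsten: M = 1.05×10⁻³
The maximum is for soda-lime glass.

soda-lime glass, M = 3.44×10⁻³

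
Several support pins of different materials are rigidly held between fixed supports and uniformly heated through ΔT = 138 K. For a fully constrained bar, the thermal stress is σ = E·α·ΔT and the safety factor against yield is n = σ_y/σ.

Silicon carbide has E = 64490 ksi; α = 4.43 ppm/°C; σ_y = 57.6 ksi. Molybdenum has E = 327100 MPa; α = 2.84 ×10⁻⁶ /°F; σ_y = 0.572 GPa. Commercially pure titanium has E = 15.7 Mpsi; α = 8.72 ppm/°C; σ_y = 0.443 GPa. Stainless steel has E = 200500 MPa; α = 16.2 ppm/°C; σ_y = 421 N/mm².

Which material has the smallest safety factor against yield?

stainless steel

Converting E to GPa, α to ×10⁻⁶/K, σ_y to MPa, then σ and n for each:
  silicon carbide: E = 444.6, α = 4.43, σ_y = 397.1 → σ = 272 MPa, n = 1.46
  molybdenum: E = 327.1, α = 5.11, σ_y = 572.0 → σ = 231 MPa, n = 2.48
  commercially pure titanium: E = 108.2, α = 8.72, σ_y = 443.0 → σ = 130 MPa, n = 3.40
  stainless steel: E = 200.5, α = 16.2, σ_y = 421.0 → σ = 448 MPa, n = 0.939
The minimum is stainless steel at n = 0.939.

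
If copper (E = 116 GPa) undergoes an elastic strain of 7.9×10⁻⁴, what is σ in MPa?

σ = E·ε = 116000 MPa × 7.9×10⁻⁴ = 91.6 MPa.

91.6 MPa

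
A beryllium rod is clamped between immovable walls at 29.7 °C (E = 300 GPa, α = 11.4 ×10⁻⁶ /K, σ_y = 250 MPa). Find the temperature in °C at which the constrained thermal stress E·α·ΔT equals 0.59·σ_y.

72.8 °C

E·α·ΔT = 147.5 MPa ⇒ ΔT = 147.5 / (300.0×10³ × 11.4×10⁻⁶) = 43.13 K.
T = 29.7 + 43.13 = 72.83 °C.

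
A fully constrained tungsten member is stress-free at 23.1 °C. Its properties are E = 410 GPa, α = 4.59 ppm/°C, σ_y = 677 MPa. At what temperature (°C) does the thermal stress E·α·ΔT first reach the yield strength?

E·α·ΔT = 677.0 MPa ⇒ ΔT = 677.0 / (410.0×10³ × 4.59×10⁻⁶) = 359.7 K.
T = 23.1 + 359.7 = 382.8 °C.

383 °C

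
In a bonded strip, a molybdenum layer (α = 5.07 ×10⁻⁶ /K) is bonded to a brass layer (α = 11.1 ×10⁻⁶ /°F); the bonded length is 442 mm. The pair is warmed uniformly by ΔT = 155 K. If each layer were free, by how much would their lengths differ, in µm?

brass: α = 11.1×10⁻⁶/°F × 9/5 = 20.0×10⁻⁶/K.
Δα = |5.07 − 20.0|×10⁻⁶/K = 14.9×10⁻⁶/K.
ΔL_mismatch = Δα·L·ΔT = 14.9×10⁻⁶ × 442.0 mm × 155.0 K = 1020 µm.

1020 µm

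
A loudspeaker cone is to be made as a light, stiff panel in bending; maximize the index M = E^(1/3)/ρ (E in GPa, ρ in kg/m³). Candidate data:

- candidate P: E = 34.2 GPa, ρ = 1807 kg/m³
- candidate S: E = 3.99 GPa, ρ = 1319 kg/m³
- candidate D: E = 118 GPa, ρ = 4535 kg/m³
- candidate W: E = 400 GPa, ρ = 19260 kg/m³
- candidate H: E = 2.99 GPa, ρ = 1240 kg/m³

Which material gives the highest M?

Evaluate M for each candidate:
  candidate P: M = 1.80×10⁻³
  candidate S: M = 1.20×10⁻³
  candidate H: M = 1.16×10⁻³
  candidate D: M = 1.08×10⁻³
  candidate W: M = 0.383×10⁻³
Candidate P has the largest M.

candidate P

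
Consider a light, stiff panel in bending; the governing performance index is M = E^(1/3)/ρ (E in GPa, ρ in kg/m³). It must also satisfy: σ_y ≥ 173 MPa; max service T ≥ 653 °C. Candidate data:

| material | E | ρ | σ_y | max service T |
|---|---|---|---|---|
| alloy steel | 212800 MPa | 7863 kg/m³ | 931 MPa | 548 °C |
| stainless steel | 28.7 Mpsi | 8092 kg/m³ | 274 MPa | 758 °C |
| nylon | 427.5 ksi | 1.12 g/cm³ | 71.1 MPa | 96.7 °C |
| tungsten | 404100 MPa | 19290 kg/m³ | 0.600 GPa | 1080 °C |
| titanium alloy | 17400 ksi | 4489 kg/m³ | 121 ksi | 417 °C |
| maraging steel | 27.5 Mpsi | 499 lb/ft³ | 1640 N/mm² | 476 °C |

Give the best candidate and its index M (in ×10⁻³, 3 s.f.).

Screen on constraints: σ_y ≥ 173 MPa; max service T ≥ 653 °C. Survivors: stainless steel, tungsten.
Putting every candidate on a common basis:
  stainless steel: E = 197.9 GPa, ρ = 8092 kg/m³
  tungsten: E = 404.1 GPa, ρ = 19290 kg/m³
  stainless steel: M = 0.720×10⁻³
  tungsten: M = 0.383×10⁻³
Stainless steel ranks first.

stainless steel, M = 0.720×10⁻³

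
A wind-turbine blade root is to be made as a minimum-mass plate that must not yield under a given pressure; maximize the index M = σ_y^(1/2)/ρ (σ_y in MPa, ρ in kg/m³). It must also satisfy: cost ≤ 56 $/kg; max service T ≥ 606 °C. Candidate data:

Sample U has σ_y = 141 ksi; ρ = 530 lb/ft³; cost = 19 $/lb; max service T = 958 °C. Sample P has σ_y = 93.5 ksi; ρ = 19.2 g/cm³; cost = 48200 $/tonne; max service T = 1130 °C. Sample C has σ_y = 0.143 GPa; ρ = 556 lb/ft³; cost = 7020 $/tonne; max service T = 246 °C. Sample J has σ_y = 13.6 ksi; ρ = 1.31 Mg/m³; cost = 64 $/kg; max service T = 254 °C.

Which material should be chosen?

sample U

Screen on constraints: cost ≤ 56 $/kg; max service T ≥ 606 °C. Survivors: sample U, sample P.
After converting to SI:
  sample U: σ_y = 972.2 MPa, ρ = 8490 kg/m³
  sample P: σ_y = 644.7 MPa, ρ = 19200 kg/m³
  sample U: M = 3.67×10⁻³
  sample P: M = 1.32×10⁻³
Sample U has the largest M.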